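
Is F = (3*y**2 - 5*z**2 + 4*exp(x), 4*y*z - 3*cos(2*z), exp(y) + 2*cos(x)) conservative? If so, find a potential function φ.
No, ∇×F = (-4*y + exp(y) - 6*sin(2*z), -10*z + 2*sin(x), -6*y) ≠ 0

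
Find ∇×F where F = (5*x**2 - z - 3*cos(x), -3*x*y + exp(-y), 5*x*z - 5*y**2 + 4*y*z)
(-10*y + 4*z, -5*z - 1, -3*y)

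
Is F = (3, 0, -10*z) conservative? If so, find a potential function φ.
Yes, F is conservative. φ = 3*x - 5*z**2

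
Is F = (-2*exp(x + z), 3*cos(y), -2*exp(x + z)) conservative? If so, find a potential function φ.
Yes, F is conservative. φ = -2*exp(x + z) + 3*sin(y)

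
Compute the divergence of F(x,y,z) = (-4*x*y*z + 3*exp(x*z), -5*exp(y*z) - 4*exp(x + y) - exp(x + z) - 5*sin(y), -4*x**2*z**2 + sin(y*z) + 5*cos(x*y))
-8*x**2*z - 4*y*z + y*cos(y*z) + 3*z*exp(x*z) - 5*z*exp(y*z) - 4*exp(x + y) - 5*cos(y)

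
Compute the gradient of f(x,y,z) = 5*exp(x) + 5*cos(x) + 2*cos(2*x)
(5*exp(x) - 5*sin(x) - 4*sin(2*x), 0, 0)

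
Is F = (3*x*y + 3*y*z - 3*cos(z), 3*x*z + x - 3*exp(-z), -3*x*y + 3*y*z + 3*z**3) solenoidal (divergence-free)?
No, ∇·F = 6*y + 9*z**2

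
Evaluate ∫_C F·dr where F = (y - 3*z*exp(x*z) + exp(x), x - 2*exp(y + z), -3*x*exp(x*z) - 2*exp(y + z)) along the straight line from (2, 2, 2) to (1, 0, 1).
-4*E - exp(2) - 4 + 5*exp(4)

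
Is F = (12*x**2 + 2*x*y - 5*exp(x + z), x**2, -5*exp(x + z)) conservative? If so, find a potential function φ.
Yes, F is conservative. φ = 4*x**3 + x**2*y - 5*exp(x + z)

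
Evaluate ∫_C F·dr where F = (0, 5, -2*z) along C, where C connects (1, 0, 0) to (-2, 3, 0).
15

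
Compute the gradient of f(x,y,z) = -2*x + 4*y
(-2, 4, 0)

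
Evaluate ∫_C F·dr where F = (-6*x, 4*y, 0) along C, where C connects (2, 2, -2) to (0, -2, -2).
12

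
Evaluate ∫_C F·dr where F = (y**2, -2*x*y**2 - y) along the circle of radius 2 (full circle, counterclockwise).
-8*pi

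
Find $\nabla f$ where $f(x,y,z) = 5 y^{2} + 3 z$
(0, 10*y, 3)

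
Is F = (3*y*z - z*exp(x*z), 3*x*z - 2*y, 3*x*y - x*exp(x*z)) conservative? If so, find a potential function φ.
Yes, F is conservative. φ = 3*x*y*z - y**2 - exp(x*z)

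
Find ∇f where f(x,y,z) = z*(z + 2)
(0, 0, 2*z + 2)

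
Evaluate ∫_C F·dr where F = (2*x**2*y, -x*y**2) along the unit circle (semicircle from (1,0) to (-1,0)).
-3*pi/8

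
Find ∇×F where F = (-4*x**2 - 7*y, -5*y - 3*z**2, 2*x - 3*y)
(6*z - 3, -2, 7)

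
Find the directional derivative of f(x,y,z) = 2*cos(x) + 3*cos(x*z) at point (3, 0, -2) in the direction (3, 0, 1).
-3*sqrt(10)*(3*sin(6) + 2*sin(3))/10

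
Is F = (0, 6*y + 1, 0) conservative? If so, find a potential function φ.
Yes, F is conservative. φ = y*(3*y + 1)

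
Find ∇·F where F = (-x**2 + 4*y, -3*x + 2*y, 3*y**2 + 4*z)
6 - 2*x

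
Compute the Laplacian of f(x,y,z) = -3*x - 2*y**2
-4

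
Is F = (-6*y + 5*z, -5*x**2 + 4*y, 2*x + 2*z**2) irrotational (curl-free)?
No, ∇×F = (0, 3, 6 - 10*x)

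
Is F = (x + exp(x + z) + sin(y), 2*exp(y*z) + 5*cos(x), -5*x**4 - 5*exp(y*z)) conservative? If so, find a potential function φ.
No, ∇×F = ((-2*y - 5*z)*exp(y*z), 20*x**3 + exp(x + z), -5*sin(x) - cos(y)) ≠ 0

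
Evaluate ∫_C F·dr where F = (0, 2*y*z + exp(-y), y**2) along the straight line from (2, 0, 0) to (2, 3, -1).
-8 - exp(-3)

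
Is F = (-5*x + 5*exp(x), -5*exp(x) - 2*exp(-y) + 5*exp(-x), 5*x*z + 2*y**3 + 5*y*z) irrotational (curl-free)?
No, ∇×F = (6*y**2 + 5*z, -5*z, -10*cosh(x))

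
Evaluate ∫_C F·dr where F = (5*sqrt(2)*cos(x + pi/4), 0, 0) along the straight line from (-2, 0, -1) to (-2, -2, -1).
0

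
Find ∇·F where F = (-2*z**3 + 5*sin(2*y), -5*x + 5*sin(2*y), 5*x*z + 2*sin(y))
5*x + 10*cos(2*y)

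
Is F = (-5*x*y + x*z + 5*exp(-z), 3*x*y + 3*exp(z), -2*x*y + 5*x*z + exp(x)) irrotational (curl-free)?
No, ∇×F = (-2*x - 3*exp(z), x + 2*y - 5*z - exp(x) - 5*exp(-z), 5*x + 3*y)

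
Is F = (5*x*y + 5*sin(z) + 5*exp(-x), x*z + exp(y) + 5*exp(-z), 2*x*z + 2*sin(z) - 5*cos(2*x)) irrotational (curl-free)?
No, ∇×F = (-x + 5*exp(-z), -2*z - 10*sin(2*x) + 5*cos(z), -5*x + z)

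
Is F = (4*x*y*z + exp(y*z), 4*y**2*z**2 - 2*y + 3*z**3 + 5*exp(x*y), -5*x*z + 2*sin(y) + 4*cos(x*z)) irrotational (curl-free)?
No, ∇×F = (-8*y**2*z - 9*z**2 + 2*cos(y), 4*x*y + y*exp(y*z) + 4*z*sin(x*z) + 5*z, -4*x*z + 5*y*exp(x*y) - z*exp(y*z))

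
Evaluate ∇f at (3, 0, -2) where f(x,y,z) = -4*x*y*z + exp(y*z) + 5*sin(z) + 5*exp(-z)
(0, 22, -5*exp(2) + 5*cos(2))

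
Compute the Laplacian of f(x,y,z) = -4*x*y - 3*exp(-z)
-3*exp(-z)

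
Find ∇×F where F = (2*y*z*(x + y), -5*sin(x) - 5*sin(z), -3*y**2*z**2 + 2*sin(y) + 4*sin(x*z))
(-6*y*z**2 + 2*cos(y) + 5*cos(z), 2*y*(x + y) - 4*z*cos(x*z), -2*x*z - 4*y*z - 5*cos(x))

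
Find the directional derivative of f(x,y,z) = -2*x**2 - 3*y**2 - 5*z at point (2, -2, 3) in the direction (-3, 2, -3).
63*sqrt(22)/22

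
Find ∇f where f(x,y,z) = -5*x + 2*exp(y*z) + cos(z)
(-5, 2*z*exp(y*z), 2*y*exp(y*z) - sin(z))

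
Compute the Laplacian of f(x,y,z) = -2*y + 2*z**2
4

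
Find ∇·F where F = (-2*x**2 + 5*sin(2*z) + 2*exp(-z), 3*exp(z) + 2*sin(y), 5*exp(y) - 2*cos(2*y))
-4*x + 2*cos(y)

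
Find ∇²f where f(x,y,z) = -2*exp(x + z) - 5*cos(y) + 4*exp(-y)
-4*exp(x + z) + 5*cos(y) + 4*exp(-y)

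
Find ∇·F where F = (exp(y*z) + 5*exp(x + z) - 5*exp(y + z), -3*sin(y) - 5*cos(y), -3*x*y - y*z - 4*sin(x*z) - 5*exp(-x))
-4*x*cos(x*z) - y + 5*exp(x + z) + 5*sin(y) - 3*cos(y)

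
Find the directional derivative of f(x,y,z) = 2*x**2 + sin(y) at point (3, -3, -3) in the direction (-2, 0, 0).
-12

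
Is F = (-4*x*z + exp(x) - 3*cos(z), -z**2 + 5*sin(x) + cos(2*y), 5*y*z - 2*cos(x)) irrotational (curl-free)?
No, ∇×F = (7*z, -4*x - 2*sin(x) + 3*sin(z), 5*cos(x))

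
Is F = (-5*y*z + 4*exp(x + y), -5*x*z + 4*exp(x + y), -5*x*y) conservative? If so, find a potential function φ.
Yes, F is conservative. φ = -5*x*y*z + 4*exp(x + y)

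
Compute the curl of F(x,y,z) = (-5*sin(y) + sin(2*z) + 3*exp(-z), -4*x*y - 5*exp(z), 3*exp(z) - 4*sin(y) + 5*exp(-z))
(5*exp(z) - 4*cos(y), 2*cos(2*z) - 3*exp(-z), -4*y + 5*cos(y))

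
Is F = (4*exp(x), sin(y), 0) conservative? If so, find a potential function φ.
Yes, F is conservative. φ = 4*exp(x) - cos(y)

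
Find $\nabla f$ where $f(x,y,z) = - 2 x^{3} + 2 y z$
(-6*x**2, 2*z, 2*y)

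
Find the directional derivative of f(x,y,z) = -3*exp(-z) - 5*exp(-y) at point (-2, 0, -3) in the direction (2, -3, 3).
3*sqrt(22)*(-5 + 3*exp(3))/22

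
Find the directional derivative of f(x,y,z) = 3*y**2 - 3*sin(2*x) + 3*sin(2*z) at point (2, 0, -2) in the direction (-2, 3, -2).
0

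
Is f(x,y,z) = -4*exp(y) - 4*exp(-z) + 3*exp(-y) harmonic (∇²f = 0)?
No, ∇²f = -4*exp(y) - 4*exp(-z) + 3*exp(-y)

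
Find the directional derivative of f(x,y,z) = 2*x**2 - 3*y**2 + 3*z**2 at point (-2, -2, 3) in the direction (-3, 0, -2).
-12*sqrt(13)/13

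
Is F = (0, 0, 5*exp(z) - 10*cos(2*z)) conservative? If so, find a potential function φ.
Yes, F is conservative. φ = 5*exp(z) - 5*sin(2*z)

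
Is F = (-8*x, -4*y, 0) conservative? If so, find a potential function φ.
Yes, F is conservative. φ = -4*x**2 - 2*y**2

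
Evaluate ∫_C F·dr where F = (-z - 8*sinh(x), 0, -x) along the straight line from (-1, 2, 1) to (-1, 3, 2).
1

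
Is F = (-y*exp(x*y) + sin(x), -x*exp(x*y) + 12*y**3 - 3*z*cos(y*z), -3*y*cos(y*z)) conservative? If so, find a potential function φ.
Yes, F is conservative. φ = 3*y**4 - exp(x*y) - 3*sin(y*z) - cos(x)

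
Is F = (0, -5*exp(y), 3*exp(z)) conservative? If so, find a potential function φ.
Yes, F is conservative. φ = -5*exp(y) + 3*exp(z)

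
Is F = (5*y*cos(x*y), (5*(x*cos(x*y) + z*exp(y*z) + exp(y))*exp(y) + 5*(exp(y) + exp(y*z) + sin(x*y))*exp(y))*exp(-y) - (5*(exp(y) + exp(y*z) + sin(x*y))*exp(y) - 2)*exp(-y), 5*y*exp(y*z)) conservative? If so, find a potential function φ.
Yes, F is conservative. φ = (5*(exp(y) + exp(y*z) + sin(x*y))*exp(y) - 2)*exp(-y)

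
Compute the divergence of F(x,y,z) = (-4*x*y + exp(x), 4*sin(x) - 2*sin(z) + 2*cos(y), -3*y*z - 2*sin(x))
-7*y + exp(x) - 2*sin(y)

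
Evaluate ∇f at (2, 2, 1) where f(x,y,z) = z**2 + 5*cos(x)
(-5*sin(2), 0, 2)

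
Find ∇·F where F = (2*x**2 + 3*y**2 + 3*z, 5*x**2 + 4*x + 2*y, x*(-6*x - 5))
4*x + 2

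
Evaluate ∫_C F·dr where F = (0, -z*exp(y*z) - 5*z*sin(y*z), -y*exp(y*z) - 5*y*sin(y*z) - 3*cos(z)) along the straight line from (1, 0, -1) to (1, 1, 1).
-6*sin(1) - 4 - E + 5*cos(1)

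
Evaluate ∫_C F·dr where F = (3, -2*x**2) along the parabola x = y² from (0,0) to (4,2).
-4/5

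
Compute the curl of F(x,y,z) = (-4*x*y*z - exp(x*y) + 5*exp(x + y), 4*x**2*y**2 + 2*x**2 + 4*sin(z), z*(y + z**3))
(z - 4*cos(z), -4*x*y, 8*x*y**2 + 4*x*z + x*exp(x*y) + 4*x - 5*exp(x + y))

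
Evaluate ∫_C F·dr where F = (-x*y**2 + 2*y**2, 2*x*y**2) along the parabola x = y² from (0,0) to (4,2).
112/15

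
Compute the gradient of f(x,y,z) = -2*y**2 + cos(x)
(-sin(x), -4*y, 0)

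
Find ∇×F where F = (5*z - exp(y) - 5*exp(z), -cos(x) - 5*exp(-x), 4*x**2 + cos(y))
(-sin(y), -8*x - 5*exp(z) + 5, exp(y) + sin(x) + 5*exp(-x))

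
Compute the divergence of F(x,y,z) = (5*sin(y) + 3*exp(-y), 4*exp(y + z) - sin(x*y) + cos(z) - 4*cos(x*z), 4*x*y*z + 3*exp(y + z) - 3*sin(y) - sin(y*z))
4*x*y - x*cos(x*y) - y*cos(y*z) + 7*exp(y + z)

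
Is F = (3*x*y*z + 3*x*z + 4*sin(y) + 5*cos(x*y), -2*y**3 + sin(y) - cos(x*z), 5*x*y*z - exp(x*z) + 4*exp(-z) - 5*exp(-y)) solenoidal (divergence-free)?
No, ∇·F = 5*x*y - x*exp(x*z) - 6*y**2 + 3*y*z - 5*y*sin(x*y) + 3*z + cos(y) - 4*exp(-z)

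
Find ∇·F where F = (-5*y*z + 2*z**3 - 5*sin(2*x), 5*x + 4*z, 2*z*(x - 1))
2*x - 10*cos(2*x) - 2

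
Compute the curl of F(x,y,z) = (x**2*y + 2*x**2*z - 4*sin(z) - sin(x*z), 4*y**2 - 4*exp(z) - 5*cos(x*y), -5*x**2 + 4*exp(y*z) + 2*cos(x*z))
(4*z*exp(y*z) + 4*exp(z), 2*x**2 - x*cos(x*z) + 10*x + 2*z*sin(x*z) - 4*cos(z), -x**2 + 5*y*sin(x*y))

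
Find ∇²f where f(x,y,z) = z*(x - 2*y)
0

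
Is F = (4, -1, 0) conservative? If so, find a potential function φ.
Yes, F is conservative. φ = 4*x - y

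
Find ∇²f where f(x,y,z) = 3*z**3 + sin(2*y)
18*z - 4*sin(2*y)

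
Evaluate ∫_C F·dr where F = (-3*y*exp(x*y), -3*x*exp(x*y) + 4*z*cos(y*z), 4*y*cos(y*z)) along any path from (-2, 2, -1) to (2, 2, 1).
-6*sinh(4) + 8*sin(2)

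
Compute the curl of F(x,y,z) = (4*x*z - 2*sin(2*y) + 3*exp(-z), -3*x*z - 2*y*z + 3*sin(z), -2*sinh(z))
(3*x + 2*y - 3*cos(z), 4*x - 3*exp(-z), -3*z + 4*cos(2*y))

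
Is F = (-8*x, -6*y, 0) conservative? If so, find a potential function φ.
Yes, F is conservative. φ = -4*x**2 - 3*y**2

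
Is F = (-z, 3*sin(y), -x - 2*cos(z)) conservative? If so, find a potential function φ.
Yes, F is conservative. φ = -x*z - 2*sin(z) - 3*cos(y)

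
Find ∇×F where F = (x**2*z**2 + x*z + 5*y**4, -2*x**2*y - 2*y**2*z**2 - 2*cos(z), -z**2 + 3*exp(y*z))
(4*y**2*z + 3*z*exp(y*z) - 2*sin(z), x*(2*x*z + 1), 4*y*(-x - 5*y**2))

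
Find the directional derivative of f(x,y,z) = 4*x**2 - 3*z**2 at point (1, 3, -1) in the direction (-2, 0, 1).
-2*sqrt(5)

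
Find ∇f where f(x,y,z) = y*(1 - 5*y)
(0, 1 - 10*y, 0)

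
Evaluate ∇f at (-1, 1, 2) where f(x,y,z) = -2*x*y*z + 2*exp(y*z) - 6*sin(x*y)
(-4 - 6*cos(1), 6*cos(1) + 4 + 4*exp(2), 2 + 2*exp(2))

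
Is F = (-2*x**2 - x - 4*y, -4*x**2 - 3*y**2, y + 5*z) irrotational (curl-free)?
No, ∇×F = (1, 0, 4 - 8*x)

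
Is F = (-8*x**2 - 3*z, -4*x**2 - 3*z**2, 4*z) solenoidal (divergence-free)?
No, ∇·F = 4 - 16*x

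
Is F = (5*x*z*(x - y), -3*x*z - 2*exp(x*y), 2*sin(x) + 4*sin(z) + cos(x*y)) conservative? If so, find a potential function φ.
No, ∇×F = (x*(3 - sin(x*y)), 5*x*(x - y) + y*sin(x*y) - 2*cos(x), 5*x*z - 2*y*exp(x*y) - 3*z) ≠ 0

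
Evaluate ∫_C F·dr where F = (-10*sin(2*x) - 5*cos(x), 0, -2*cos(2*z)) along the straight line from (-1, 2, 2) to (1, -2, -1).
-10*sin(1) + sin(4) + sin(2)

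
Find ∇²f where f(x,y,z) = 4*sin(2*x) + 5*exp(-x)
-16*sin(2*x) + 5*exp(-x)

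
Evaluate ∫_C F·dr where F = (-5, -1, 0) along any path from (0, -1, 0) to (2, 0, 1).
-11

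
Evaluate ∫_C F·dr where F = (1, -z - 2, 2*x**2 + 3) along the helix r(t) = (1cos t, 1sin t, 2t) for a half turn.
2 + 8*pi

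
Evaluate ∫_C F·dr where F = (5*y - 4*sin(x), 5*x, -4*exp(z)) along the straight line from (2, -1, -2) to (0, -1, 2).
-8*sinh(2) - 4*cos(2) + 14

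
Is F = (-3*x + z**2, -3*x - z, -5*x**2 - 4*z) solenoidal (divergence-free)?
No, ∇·F = -7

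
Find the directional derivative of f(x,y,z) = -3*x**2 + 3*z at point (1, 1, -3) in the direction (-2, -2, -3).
3*sqrt(17)/17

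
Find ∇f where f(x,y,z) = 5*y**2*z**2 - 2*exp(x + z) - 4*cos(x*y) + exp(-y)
(4*y*sin(x*y) - 2*exp(x + z), 4*x*sin(x*y) + 10*y*z**2 - exp(-y), 10*y**2*z - 2*exp(x + z))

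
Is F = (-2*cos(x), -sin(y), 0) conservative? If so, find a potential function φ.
Yes, F is conservative. φ = -2*sin(x) + cos(y)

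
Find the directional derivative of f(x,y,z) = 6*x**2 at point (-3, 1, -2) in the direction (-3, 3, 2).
54*sqrt(22)/11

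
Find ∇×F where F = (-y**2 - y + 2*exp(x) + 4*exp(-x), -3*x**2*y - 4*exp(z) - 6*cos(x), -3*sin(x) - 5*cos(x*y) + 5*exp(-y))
(5*x*sin(x*y) + 4*exp(z) - 5*exp(-y), -5*y*sin(x*y) + 3*cos(x), -6*x*y + 2*y + 6*sin(x) + 1)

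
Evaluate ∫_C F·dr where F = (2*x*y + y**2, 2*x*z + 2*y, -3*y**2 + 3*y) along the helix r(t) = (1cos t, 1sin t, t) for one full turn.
pi*(-3 + 2*pi)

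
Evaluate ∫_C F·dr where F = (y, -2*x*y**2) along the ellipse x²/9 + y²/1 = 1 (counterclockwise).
-9*pi/2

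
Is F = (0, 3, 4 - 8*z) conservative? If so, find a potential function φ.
Yes, F is conservative. φ = 3*y - 4*z**2 + 4*z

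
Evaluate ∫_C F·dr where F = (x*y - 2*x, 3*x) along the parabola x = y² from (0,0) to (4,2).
24/5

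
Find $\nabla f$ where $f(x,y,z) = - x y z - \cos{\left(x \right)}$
(-y*z + sin(x), -x*z, -x*y)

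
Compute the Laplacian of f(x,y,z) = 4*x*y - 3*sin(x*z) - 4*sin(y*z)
3*x**2*sin(x*z) + 4*y**2*sin(y*z) + 3*z**2*sin(x*z) + 4*z**2*sin(y*z)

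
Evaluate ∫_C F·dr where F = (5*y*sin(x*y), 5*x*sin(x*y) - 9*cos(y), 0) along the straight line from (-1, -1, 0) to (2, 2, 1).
-9*sin(2) - 9*sin(1) + 5*cos(1) - 5*cos(4)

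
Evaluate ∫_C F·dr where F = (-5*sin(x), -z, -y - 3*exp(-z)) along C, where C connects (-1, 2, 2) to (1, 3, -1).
-3*exp(-2) + 7 + 3*E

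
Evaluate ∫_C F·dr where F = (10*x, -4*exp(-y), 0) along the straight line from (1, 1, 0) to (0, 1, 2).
-5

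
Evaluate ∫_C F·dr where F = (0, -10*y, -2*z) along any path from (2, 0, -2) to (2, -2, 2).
-20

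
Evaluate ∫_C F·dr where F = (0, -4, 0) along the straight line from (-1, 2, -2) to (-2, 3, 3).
-4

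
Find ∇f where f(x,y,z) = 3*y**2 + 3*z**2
(0, 6*y, 6*z)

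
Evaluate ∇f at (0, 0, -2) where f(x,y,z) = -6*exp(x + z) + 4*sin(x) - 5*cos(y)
(4 - 6*exp(-2), 0, -6*exp(-2))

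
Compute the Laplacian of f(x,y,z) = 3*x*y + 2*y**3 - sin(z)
12*y + sin(z)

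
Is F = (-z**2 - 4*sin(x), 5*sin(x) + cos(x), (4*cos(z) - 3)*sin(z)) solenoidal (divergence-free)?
No, ∇·F = -4*cos(x) - 3*cos(z) + 4*cos(2*z)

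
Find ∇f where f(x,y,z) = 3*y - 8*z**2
(0, 3, -16*z)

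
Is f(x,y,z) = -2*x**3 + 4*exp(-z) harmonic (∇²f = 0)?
No, ∇²f = -12*x + 4*exp(-z)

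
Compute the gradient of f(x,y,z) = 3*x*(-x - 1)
(-6*x - 3, 0, 0)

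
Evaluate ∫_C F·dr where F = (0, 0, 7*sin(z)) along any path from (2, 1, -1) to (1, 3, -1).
0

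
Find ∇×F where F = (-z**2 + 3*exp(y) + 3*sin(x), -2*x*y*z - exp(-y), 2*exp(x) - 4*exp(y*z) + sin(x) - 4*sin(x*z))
(2*x*y - 4*z*exp(y*z), 4*z*cos(x*z) - 2*z - 2*exp(x) - cos(x), -2*y*z - 3*exp(y))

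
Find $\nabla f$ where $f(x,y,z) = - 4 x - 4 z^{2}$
(-4, 0, -8*z)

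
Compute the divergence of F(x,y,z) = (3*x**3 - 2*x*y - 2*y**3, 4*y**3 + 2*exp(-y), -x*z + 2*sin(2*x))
9*x**2 - x + 12*y**2 - 2*y - 2*exp(-y)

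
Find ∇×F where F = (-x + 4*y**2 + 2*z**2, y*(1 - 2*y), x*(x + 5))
(0, -2*x + 4*z - 5, -8*y)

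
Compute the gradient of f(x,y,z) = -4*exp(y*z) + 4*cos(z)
(0, -4*z*exp(y*z), -4*y*exp(y*z) - 4*sin(z))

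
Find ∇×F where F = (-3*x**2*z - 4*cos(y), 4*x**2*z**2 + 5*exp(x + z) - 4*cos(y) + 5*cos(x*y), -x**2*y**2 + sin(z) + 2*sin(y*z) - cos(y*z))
(-2*x**2*y - 8*x**2*z + z*sin(y*z) + 2*z*cos(y*z) - 5*exp(x + z), x*(-3*x + 2*y**2), 8*x*z**2 - 5*y*sin(x*y) + 5*exp(x + z) - 4*sin(y))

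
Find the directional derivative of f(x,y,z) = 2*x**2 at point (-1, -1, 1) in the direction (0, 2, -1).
0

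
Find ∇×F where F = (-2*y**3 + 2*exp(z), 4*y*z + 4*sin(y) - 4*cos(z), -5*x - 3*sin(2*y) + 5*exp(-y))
(-4*y - 4*sin(z) - 6*cos(2*y) - 5*exp(-y), 2*exp(z) + 5, 6*y**2)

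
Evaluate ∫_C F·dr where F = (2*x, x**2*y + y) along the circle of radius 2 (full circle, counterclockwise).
0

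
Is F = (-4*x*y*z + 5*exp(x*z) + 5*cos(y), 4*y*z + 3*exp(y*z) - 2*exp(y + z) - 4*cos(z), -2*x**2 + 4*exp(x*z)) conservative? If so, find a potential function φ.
No, ∇×F = (-3*y*exp(y*z) - 4*y + 2*exp(y + z) - 4*sin(z), -4*x*y + 5*x*exp(x*z) + 4*x - 4*z*exp(x*z), 4*x*z + 5*sin(y)) ≠ 0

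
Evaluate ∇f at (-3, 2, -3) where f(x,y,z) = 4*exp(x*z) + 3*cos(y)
(-12*exp(9), -3*sin(2), -12*exp(9))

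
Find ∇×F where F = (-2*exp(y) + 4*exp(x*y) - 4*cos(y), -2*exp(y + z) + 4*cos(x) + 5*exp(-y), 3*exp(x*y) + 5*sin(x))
(3*x*exp(x*y) + 2*exp(y + z), -3*y*exp(x*y) - 5*cos(x), -4*x*exp(x*y) + 2*exp(y) - 4*sin(x) - 4*sin(y))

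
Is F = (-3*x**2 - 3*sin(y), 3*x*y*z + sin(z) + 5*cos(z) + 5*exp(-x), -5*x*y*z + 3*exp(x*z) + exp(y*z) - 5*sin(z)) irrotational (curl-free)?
No, ∇×F = (-3*x*y - 5*x*z + z*exp(y*z) + 5*sin(z) - cos(z), z*(5*y - 3*exp(x*z)), 3*y*z + 3*cos(y) - 5*exp(-x))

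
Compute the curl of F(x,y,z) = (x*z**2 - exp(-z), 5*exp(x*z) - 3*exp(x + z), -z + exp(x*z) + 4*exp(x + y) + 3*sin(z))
(-5*x*exp(x*z) + 4*exp(x + y) + 3*exp(x + z), 2*x*z - z*exp(x*z) - 4*exp(x + y) + exp(-z), 5*z*exp(x*z) - 3*exp(x + z))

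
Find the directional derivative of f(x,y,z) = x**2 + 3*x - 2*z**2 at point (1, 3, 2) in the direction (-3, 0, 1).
-23*sqrt(10)/10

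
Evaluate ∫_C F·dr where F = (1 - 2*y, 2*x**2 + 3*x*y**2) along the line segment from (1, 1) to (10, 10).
32301/4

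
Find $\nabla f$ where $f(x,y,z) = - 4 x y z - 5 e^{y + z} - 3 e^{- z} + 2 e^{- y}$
(-4*y*z, -4*x*z - 5*exp(y + z) - 2*exp(-y), -4*x*y - 5*exp(y + z) + 3*exp(-z))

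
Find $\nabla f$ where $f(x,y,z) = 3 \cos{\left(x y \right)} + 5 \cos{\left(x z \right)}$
(-3*y*sin(x*y) - 5*z*sin(x*z), -3*x*sin(x*y), -5*x*sin(x*z))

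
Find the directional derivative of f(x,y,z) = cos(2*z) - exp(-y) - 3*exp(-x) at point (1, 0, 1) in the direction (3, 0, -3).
sqrt(2)*(3/2 + E*sin(2))*exp(-1)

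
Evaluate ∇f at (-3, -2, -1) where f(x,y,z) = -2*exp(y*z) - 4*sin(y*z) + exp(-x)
(-exp(3), 4*cos(2) + 2*exp(2), 8*cos(2) + 4*exp(2))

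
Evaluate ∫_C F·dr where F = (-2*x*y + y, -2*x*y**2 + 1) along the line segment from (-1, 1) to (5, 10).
-2367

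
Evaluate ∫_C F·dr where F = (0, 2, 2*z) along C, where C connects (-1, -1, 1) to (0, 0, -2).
5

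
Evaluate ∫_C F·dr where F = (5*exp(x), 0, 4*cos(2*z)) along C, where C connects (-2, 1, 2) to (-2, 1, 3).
2*sin(6) - 2*sin(4)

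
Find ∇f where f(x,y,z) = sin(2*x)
(2*cos(2*x), 0, 0)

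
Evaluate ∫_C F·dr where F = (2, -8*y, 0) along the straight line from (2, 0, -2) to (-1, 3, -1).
-42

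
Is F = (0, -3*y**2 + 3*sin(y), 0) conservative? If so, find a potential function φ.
Yes, F is conservative. φ = -y**3 - 3*cos(y)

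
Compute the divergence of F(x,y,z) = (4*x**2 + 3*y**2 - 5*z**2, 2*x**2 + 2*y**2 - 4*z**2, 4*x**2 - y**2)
8*x + 4*y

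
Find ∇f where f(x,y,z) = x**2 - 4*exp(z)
(2*x, 0, -4*exp(z))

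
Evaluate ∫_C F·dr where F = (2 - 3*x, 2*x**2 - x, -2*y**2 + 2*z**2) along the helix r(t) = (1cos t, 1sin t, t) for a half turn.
-3*pi/2 - 4 + 2*pi**3/3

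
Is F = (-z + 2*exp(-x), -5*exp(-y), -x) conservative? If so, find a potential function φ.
Yes, F is conservative. φ = -x*z + 5*exp(-y) - 2*exp(-x)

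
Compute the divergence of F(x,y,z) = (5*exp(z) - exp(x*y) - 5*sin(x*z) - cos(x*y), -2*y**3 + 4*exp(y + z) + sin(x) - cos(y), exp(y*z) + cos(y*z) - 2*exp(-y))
-6*y**2 - y*exp(x*y) + y*exp(y*z) + y*sin(x*y) - y*sin(y*z) - 5*z*cos(x*z) + 4*exp(y + z) + sin(y)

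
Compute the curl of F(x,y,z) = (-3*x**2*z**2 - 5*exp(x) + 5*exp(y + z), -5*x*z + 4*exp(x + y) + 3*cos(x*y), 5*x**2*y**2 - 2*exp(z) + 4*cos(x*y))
(x*(10*x*y - 4*sin(x*y) + 5), -6*x**2*z - 10*x*y**2 + 4*y*sin(x*y) + 5*exp(y + z), -3*y*sin(x*y) - 5*z + 4*exp(x + y) - 5*exp(y + z))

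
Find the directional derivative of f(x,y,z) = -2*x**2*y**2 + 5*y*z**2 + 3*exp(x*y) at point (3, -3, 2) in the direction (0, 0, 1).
-60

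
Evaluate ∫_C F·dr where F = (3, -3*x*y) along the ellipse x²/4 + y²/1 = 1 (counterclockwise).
0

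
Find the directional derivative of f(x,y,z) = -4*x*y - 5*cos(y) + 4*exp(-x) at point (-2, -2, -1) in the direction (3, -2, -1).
sqrt(14)*(-6*exp(2) + 4 + 5*sin(2))/7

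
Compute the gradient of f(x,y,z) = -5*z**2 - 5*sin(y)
(0, -5*cos(y), -10*z)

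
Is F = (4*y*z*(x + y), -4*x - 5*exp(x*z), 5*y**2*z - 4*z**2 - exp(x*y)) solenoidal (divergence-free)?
No, ∇·F = 5*y**2 + 4*y*z - 8*z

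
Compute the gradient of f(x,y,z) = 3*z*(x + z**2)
(3*z, 0, 3*x + 9*z**2)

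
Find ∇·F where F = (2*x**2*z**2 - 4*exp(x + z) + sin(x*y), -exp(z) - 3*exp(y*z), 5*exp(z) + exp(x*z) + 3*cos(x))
4*x*z**2 + x*exp(x*z) + y*cos(x*y) - 3*z*exp(y*z) + 5*exp(z) - 4*exp(x + z)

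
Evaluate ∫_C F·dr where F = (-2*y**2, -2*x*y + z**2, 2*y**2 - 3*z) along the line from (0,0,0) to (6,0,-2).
-6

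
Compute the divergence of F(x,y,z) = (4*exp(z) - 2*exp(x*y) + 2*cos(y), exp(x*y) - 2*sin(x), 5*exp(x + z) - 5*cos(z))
x*exp(x*y) - 2*y*exp(x*y) + 5*exp(x + z) + 5*sin(z)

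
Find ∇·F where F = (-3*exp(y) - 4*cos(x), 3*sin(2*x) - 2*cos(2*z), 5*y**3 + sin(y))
4*sin(x)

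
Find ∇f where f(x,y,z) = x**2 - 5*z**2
(2*x, 0, -10*z)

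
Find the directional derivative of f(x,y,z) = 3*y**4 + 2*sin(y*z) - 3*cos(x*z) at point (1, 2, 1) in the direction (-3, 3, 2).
sqrt(22)*(14*cos(2) - 3*sin(1) + 288)/22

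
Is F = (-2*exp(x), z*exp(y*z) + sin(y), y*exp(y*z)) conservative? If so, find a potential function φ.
Yes, F is conservative. φ = -2*exp(x) + exp(y*z) - cos(y)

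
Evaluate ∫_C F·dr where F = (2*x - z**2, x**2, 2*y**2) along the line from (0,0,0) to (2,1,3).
4/3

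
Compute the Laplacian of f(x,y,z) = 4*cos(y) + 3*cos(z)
-4*cos(y) - 3*cos(z)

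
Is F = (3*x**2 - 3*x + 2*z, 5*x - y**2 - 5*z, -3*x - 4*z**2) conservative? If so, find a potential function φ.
No, ∇×F = (5, 5, 5) ≠ 0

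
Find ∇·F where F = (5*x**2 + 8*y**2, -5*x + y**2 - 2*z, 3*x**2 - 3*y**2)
10*x + 2*y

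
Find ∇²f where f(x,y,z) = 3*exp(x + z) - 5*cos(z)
6*exp(x + z) + 5*cos(z)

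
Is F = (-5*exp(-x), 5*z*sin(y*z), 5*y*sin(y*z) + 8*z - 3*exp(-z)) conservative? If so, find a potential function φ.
Yes, F is conservative. φ = 4*z**2 - 5*cos(y*z) + 3*exp(-z) + 5*exp(-x)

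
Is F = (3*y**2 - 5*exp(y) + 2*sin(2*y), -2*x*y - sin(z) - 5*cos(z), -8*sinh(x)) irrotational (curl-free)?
No, ∇×F = (-5*sin(z) + cos(z), 8*cosh(x), -8*y + 5*exp(y) - 4*cos(2*y))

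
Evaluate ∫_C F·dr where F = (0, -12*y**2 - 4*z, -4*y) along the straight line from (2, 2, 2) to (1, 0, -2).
48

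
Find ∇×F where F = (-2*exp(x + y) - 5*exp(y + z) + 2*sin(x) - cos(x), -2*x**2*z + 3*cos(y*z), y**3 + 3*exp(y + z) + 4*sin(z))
(2*x**2 + 3*y**2 + 3*y*sin(y*z) + 3*exp(y + z), -5*exp(y + z), -4*x*z + 2*exp(x + y) + 5*exp(y + z))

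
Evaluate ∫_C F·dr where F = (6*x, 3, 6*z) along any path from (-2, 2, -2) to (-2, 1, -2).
-3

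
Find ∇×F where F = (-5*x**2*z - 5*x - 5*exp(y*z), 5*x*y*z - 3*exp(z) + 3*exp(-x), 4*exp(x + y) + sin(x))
(-5*x*y + 3*exp(z) + 4*exp(x + y), -5*x**2 - 5*y*exp(y*z) - 4*exp(x + y) - cos(x), (5*z*(y + exp(y*z))*exp(x) - 3)*exp(-x))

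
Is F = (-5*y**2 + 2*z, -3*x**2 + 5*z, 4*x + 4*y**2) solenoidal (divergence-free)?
Yes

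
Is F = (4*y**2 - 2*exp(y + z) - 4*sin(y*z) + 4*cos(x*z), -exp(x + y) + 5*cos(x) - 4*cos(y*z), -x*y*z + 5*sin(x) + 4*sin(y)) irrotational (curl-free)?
No, ∇×F = (-x*z - 4*y*sin(y*z) + 4*cos(y), -4*x*sin(x*z) + y*z - 4*y*cos(y*z) - 2*exp(y + z) - 5*cos(x), -8*y + 4*z*cos(y*z) - exp(x + y) + 2*exp(y + z) - 5*sin(x))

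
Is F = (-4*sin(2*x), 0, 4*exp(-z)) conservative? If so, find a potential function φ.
Yes, F is conservative. φ = 2*cos(2*x) - 4*exp(-z)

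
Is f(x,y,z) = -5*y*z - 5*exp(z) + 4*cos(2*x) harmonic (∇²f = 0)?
No, ∇²f = -5*exp(z) - 16*cos(2*x)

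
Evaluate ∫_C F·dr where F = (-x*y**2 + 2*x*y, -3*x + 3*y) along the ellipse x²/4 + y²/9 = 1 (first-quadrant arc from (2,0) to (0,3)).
29/2 - 9*pi/2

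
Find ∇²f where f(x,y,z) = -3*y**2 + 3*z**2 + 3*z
0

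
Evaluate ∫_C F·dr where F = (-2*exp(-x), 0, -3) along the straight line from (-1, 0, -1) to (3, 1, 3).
-12 - 2*E + 2*exp(-3)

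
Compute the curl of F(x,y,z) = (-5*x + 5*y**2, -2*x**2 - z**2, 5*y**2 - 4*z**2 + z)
(10*y + 2*z, 0, -4*x - 10*y)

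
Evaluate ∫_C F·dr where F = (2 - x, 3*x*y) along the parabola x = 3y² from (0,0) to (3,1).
15/4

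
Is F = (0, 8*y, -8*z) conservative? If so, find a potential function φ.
Yes, F is conservative. φ = 4*y**2 - 4*z**2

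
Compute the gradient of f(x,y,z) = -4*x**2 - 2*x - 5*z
(-8*x - 2, 0, -5)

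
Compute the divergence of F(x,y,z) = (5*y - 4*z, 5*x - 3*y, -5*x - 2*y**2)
-3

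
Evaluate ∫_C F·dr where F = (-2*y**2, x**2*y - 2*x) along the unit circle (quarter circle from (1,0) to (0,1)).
19/12 - pi/2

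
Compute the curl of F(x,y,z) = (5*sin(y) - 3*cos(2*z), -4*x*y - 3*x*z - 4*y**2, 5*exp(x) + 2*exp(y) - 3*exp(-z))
(3*x + 2*exp(y), -5*exp(x) + 6*sin(2*z), -4*y - 3*z - 5*cos(y))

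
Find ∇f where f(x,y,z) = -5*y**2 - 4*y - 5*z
(0, -10*y - 4, -5)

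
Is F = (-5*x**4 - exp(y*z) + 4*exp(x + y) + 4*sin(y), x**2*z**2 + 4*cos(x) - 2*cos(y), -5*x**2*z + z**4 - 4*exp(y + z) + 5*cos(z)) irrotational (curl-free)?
No, ∇×F = (-2*x**2*z - 4*exp(y + z), 10*x*z - y*exp(y*z), 2*x*z**2 + z*exp(y*z) - 4*exp(x + y) - 4*sin(x) - 4*cos(y))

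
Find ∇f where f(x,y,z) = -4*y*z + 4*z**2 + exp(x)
(exp(x), -4*z, -4*y + 8*z)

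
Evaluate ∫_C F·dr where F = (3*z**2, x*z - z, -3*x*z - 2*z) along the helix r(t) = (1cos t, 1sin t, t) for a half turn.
20 - 15*pi**2/4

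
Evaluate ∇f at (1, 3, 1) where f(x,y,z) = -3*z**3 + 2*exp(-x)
(-2*exp(-1), 0, -9)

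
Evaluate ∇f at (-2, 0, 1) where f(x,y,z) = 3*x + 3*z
(3, 0, 3)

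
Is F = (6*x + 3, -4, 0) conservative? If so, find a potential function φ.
Yes, F is conservative. φ = 3*x**2 + 3*x - 4*y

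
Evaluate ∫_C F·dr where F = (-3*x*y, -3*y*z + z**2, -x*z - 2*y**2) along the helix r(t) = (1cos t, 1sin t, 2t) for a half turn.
8 - 17*pi/2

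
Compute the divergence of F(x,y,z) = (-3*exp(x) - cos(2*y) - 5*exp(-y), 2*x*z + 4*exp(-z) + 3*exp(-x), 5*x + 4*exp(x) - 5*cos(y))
-3*exp(x)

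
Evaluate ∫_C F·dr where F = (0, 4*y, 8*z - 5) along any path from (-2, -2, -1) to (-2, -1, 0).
-15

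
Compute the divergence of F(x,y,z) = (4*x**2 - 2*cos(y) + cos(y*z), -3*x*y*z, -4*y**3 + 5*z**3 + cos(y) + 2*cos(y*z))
-3*x*z + 8*x - 2*y*sin(y*z) + 15*z**2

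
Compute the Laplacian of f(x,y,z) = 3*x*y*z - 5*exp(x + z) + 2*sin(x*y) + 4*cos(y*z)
-2*x**2*sin(x*y) - 2*y**2*sin(x*y) - 4*y**2*cos(y*z) - 4*z**2*cos(y*z) - 10*exp(x + z)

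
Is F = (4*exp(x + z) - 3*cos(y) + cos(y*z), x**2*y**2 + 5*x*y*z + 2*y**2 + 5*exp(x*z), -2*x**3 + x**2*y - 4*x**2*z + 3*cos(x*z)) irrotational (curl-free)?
No, ∇×F = (x*(x - 5*y - 5*exp(x*z)), 6*x**2 - 2*x*y + 8*x*z - y*sin(y*z) + 3*z*sin(x*z) + 4*exp(x + z), 2*x*y**2 + 5*y*z + 5*z*exp(x*z) + z*sin(y*z) - 3*sin(y))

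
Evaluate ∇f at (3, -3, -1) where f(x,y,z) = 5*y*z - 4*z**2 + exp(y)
(0, -5 + exp(-3), -7)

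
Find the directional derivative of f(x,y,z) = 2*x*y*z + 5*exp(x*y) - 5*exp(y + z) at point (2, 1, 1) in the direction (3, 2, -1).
5*sqrt(14)*(1 + 3*exp(2))/7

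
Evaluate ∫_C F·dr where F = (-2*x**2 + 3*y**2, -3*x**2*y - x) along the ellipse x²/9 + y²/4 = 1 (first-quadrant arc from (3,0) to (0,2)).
-33 - 3*pi/2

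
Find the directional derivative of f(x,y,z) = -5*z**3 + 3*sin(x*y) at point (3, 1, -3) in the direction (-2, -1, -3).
15*sqrt(14)*(27 - cos(3))/14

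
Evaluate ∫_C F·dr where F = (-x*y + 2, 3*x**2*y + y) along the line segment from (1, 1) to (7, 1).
-12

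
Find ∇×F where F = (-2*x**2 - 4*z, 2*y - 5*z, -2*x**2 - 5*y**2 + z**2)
(5 - 10*y, 4*x - 4, 0)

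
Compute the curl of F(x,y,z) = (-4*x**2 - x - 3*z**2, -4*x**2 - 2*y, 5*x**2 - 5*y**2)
(-10*y, -10*x - 6*z, -8*x)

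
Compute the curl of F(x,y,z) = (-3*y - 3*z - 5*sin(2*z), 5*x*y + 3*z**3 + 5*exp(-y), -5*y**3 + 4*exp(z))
(-15*y**2 - 9*z**2, 20*sin(z)**2 - 13, 5*y + 3)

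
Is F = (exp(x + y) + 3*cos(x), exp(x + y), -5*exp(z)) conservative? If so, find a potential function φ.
Yes, F is conservative. φ = -5*exp(z) + exp(x + y) + 3*sin(x)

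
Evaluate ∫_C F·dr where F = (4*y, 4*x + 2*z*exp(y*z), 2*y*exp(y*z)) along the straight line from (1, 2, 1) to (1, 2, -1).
-4*sinh(2)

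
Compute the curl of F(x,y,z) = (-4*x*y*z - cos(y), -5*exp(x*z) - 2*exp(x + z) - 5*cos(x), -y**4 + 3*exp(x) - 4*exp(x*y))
(-4*x*exp(x*y) + 5*x*exp(x*z) - 4*y**3 + 2*exp(x + z), -4*x*y + 4*y*exp(x*y) - 3*exp(x), 4*x*z - 5*z*exp(x*z) - 2*exp(x + z) + 5*sin(x) - sin(y))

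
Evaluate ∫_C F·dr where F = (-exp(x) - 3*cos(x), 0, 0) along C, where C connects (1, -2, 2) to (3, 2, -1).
-exp(3) - 3*sin(3) + 3*sin(1) + E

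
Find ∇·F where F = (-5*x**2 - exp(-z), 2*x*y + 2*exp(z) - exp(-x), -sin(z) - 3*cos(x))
-8*x - cos(z)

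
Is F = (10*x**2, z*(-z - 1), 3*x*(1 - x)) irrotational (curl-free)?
No, ∇×F = (2*z + 1, 6*x - 3, 0)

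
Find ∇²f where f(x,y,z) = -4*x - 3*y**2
-6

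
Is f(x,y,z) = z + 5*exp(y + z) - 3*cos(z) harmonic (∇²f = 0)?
No, ∇²f = 10*exp(y + z) + 3*cos(z)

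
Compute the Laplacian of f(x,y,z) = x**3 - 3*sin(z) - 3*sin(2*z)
6*x + 3*sin(z) + 12*sin(2*z)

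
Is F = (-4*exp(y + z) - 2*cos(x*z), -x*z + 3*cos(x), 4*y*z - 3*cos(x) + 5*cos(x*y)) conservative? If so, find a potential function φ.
No, ∇×F = (-5*x*sin(x*y) + x + 4*z, 2*x*sin(x*z) + 5*y*sin(x*y) - 4*exp(y + z) - 3*sin(x), -z + 4*exp(y + z) - 3*sin(x)) ≠ 0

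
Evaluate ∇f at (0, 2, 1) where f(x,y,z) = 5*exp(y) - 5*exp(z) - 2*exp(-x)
(2, 5*exp(2), -5*E)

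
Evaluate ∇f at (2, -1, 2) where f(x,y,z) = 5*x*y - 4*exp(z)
(-5, 10, -4*exp(2))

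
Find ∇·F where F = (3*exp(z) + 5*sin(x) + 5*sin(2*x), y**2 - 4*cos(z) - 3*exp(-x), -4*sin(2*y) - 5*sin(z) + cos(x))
2*y + 5*cos(x) + 10*cos(2*x) - 5*cos(z)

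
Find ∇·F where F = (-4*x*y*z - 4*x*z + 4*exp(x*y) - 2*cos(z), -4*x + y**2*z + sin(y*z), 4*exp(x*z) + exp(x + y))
4*x*exp(x*z) - 2*y*z + 4*y*exp(x*y) + z*cos(y*z) - 4*z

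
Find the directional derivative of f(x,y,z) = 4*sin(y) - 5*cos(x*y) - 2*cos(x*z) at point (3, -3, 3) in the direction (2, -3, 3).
3*sqrt(22)*(-4*cos(3) + 35*sin(9))/22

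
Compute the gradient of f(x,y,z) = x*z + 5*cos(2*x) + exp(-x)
(z - 10*sin(2*x) - exp(-x), 0, x)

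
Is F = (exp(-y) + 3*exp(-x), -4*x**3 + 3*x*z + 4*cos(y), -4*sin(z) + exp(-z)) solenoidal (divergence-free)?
No, ∇·F = -4*sin(y) - 4*cos(z) - exp(-z) - 3*exp(-x)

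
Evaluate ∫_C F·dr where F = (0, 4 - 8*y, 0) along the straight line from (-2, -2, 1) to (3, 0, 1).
24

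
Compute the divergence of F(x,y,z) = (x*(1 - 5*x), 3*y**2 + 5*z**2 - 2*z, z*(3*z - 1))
-10*x + 6*y + 6*z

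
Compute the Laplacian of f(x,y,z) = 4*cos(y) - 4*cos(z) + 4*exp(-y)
-4*cos(y) + 4*cos(z) + 4*exp(-y)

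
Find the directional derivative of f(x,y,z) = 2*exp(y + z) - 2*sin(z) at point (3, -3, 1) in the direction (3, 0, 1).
sqrt(10)*(-exp(2)*cos(1) + 1)*exp(-2)/5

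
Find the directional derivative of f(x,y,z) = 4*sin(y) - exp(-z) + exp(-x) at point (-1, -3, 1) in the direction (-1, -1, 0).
sqrt(2)*(E - 4*cos(3))/2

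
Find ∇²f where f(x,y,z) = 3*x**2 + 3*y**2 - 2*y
12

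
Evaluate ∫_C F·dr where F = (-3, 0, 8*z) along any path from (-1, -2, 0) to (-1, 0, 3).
36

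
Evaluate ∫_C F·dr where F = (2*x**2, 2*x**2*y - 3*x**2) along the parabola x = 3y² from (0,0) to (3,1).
78/5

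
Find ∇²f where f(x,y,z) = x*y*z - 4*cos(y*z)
4*(y**2 + z**2)*cos(y*z)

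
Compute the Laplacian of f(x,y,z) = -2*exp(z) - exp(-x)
-2*exp(z) - exp(-x)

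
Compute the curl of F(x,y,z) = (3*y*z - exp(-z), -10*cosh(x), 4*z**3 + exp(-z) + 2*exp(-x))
(0, 3*y + exp(-z) + 2*exp(-x), -3*z - 10*sinh(x))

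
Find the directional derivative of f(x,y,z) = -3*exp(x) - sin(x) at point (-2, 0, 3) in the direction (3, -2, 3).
-3*sqrt(22)*(exp(2)*cos(2) + 3)*exp(-2)/22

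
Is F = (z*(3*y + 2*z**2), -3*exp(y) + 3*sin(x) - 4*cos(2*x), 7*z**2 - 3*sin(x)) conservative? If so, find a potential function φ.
No, ∇×F = (0, 3*y + 6*z**2 + 3*cos(x), -3*z + 8*sin(2*x) + 3*cos(x)) ≠ 0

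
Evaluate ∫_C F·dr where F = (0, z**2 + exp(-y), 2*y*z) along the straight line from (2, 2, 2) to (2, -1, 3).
-17 - E + exp(-2)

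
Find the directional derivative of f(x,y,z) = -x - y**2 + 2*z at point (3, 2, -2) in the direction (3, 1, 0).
-7*sqrt(10)/10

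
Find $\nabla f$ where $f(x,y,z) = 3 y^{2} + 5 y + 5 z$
(0, 6*y + 5, 5)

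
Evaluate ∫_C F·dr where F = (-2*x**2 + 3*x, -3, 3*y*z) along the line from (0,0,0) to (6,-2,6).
-156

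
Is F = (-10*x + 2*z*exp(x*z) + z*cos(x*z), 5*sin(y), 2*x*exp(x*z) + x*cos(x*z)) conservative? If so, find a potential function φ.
Yes, F is conservative. φ = -5*x**2 + 2*exp(x*z) + sin(x*z) - 5*cos(y)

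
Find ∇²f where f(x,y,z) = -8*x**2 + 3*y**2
-10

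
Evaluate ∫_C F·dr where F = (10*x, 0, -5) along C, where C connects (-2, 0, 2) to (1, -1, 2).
-15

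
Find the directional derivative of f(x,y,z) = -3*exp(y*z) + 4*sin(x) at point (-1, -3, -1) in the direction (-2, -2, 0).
-sqrt(2)*(4*cos(1) + 3*exp(3))/2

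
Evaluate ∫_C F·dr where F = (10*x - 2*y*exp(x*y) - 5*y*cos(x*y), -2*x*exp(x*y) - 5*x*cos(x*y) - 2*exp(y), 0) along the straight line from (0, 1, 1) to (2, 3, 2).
-2*exp(6) - 2*exp(3) - 5*sin(6) + 2*E + 22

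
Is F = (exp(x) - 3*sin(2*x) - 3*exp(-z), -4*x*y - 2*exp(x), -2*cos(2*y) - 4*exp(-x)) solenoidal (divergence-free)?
No, ∇·F = -4*x + exp(x) - 6*cos(2*x)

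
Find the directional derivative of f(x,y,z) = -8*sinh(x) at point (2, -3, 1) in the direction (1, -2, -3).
-4*sqrt(14)*cosh(2)/7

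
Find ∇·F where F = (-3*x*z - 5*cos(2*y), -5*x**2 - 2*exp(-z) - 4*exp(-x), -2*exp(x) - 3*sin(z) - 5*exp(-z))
-3*z - 3*cos(z) + 5*exp(-z)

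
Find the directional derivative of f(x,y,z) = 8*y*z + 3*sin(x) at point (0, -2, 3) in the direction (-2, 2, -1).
58/3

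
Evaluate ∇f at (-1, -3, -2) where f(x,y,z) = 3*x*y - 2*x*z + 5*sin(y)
(-5, 5*cos(3) - 3, 2)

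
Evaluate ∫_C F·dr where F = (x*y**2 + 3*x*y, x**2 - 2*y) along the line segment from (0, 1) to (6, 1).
72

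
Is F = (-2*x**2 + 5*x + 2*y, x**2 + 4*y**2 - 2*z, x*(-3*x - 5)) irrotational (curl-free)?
No, ∇×F = (2, 6*x + 5, 2*x - 2)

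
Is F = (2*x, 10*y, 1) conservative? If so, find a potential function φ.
Yes, F is conservative. φ = x**2 + 5*y**2 + z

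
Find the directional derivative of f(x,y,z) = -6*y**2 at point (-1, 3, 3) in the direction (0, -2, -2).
18*sqrt(2)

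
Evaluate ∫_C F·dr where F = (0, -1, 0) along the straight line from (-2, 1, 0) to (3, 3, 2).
-2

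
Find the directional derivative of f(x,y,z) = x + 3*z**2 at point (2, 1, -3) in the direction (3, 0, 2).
-33*sqrt(13)/13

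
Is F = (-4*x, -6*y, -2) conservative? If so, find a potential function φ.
Yes, F is conservative. φ = -2*x**2 - 3*y**2 - 2*z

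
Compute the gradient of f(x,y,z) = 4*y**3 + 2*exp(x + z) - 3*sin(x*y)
(-3*y*cos(x*y) + 2*exp(x + z), -3*x*cos(x*y) + 12*y**2, 2*exp(x + z))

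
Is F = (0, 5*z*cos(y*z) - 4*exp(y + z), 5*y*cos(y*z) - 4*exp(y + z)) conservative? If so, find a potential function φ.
Yes, F is conservative. φ = -4*exp(y + z) + 5*sin(y*z)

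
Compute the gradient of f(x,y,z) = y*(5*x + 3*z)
(5*y, 5*x + 3*z, 3*y)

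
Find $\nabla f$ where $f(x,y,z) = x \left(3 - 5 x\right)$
(3 - 10*x, 0, 0)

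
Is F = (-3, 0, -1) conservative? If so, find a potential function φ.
Yes, F is conservative. φ = -3*x - z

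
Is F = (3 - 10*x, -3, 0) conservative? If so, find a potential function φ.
Yes, F is conservative. φ = -5*x**2 + 3*x - 3*y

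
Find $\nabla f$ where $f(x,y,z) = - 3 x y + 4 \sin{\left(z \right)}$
(-3*y, -3*x, 4*cos(z))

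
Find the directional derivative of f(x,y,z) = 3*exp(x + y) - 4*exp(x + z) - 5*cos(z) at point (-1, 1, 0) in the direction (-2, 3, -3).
sqrt(22)*(3*E + 20)*exp(-1)/22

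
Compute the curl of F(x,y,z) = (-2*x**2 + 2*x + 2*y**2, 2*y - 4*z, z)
(4, 0, -4*y)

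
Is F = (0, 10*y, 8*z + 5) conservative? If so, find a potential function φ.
Yes, F is conservative. φ = 5*y**2 + 4*z**2 + 5*z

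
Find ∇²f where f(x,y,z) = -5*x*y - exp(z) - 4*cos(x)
-exp(z) + 4*cos(x)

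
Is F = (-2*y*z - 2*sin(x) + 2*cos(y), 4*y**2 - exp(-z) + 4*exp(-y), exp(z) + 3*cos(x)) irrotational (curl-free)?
No, ∇×F = (-exp(-z), -2*y + 3*sin(x), 2*z + 2*sin(y))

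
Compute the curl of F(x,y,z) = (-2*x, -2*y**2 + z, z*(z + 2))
(-1, 0, 0)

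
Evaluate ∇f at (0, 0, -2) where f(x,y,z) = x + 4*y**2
(1, 0, 0)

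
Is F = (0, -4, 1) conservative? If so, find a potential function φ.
Yes, F is conservative. φ = -4*y + z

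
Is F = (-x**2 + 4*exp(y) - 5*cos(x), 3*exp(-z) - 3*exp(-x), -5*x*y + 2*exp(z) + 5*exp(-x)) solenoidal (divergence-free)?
No, ∇·F = -2*x + 2*exp(z) + 5*sin(x)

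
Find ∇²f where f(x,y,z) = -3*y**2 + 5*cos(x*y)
-5*x**2*cos(x*y) - 5*y**2*cos(x*y) - 6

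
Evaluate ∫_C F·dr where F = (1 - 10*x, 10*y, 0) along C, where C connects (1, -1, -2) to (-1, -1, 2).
-2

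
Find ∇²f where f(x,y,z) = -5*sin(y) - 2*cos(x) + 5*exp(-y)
5*sin(y) + 2*cos(x) + 5*exp(-y)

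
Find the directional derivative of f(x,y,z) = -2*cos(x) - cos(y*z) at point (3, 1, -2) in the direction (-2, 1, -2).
-4*sin(3)/3 + 4*sin(2)/3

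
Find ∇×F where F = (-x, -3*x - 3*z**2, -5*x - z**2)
(6*z, 5, -3)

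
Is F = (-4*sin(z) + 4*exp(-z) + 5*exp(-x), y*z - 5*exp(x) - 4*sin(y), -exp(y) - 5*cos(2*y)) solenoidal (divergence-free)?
No, ∇·F = z - 4*cos(y) - 5*exp(-x)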